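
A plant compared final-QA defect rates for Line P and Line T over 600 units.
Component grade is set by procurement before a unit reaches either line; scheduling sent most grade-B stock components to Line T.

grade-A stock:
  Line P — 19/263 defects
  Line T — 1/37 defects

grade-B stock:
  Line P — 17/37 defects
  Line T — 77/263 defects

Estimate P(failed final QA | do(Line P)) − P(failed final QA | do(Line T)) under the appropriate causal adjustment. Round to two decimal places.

Component grade differs across lines for reasons unrelated to any effect of the line itself, and it separately predicts the outcome — a classic confounder. We must compare within component grade levels.
Adjusting over the population distribution of component grade: 0.500·(0.072−0.027) + 0.500·(0.459−0.293) = +0.106.

+0.11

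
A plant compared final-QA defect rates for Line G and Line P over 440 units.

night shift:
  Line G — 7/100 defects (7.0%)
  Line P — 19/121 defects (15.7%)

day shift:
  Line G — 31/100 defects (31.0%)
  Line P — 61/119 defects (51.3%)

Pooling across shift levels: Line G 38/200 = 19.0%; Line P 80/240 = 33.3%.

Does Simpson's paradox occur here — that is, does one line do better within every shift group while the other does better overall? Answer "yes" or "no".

Within each shift level (night shift 7.0% vs 15.7%; day shift 31.0% vs 51.3%), Line G has the lower rate every time. Pooled: 19.0% vs 33.3% — Line G has the lower rate overall. They agree.

no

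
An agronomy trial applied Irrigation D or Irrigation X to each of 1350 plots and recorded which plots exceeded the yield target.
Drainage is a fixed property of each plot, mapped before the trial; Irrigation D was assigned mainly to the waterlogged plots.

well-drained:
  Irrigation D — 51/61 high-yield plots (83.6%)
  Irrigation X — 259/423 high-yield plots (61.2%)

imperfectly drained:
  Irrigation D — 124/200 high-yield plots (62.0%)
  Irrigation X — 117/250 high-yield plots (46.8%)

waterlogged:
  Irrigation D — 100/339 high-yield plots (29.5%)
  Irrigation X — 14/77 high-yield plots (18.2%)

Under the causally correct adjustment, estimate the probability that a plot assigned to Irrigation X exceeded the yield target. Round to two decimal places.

0.43

The stratified and pooled comparisons disagree (Irrigation D wins within each field drainage; Irrigation X wins overall), so the answer turns on the causal role of field drainage.
Since field drainage is a pre-existing factor (not a product of the irrigation) and it affects the outcome on its own, it is a confounder. The stratified rates, not the pooled rate, identify the causal effect.
Standardising Irrigation X to the population field drainage mix: 0.359·259/423 + 0.333·117/250 + 0.308·14/77 = 0.432.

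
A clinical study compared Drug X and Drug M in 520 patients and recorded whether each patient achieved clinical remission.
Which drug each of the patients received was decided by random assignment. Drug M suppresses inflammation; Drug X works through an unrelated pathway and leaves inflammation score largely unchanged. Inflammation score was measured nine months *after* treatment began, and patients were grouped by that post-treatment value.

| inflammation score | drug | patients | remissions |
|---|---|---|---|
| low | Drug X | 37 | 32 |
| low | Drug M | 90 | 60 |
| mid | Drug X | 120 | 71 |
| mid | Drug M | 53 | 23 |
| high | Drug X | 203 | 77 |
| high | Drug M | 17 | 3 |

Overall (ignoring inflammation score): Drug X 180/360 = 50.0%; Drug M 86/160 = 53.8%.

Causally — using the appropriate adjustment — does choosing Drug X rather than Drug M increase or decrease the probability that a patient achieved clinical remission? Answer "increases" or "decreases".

Drug X is higher inside every inflammation score stratum but Drug M is higher in aggregate. Whether to stratify depends on how inflammation score relates to the drug.
Inflammation score here is a post-treatment variable shaped by the drug; conditioning on it would introduce bias rather than remove it. The overall comparison is the causal one.
Pooled: Drug X 50.0% vs Drug M 53.8%; Drug M is higher overall.

decreases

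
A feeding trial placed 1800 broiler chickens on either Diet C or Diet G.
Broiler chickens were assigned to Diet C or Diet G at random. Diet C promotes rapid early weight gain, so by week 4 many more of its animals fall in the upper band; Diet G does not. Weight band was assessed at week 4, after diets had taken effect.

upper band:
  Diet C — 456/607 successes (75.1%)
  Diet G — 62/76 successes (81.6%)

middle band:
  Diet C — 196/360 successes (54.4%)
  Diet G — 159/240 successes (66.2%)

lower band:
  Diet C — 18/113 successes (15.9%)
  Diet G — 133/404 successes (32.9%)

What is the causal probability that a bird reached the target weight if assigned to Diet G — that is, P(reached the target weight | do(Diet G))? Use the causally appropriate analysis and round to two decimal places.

Week-4 weight band is recorded after the diet and is itself shifted by it — it sits on the causal path from diet to outcome. Conditioning on a mediator would strip out part of the effect we want; the pooled comparison gives the total causal effect.
So P(outcome | do(Diet G)) is just the pooled rate for Diet G: 354/720 = 0.492.

0.49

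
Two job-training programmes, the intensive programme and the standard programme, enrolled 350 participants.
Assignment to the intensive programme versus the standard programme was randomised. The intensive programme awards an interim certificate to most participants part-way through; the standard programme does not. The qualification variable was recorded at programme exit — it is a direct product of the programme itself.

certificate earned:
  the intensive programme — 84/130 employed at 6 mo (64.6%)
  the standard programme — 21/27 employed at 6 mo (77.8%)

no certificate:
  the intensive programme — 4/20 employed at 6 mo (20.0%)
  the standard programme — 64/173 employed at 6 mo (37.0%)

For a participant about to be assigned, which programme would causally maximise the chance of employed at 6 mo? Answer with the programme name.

The qualification attained during the programme-specific comparison favours the standard programme throughout, but the pooled figures favour the intensive programme. The question is whether to condition on qualification attained during the programme.
Stratifying would compare programmes among participants the programmes themselves sorted into qualification attained during the programme groups — a form of selection on an intermediate. The unconditioned pooled rates give the total causal effect.
Pooled: the intensive programme 58.7% vs the standard programme 42.5%; the intensive programme is higher overall.

the intensive programme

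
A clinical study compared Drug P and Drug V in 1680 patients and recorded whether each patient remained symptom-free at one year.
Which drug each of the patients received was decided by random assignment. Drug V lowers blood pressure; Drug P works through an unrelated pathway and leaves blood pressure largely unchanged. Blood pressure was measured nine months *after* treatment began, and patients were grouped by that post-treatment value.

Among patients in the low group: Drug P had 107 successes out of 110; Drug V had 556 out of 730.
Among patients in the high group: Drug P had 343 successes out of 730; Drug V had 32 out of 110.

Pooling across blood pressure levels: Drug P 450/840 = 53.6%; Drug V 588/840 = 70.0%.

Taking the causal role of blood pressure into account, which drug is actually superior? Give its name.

The blood pressure-specific comparison favours Drug P throughout, but the pooled figures favour Drug V. The question is whether to condition on blood pressure.
Blood pressure is downstream of the drug. One should not condition on a consequence of treatment, so the overall rates are the right comparison.
Pooled: Drug P 53.6% vs Drug V 70.0%; Drug V is higher overall.

Drug V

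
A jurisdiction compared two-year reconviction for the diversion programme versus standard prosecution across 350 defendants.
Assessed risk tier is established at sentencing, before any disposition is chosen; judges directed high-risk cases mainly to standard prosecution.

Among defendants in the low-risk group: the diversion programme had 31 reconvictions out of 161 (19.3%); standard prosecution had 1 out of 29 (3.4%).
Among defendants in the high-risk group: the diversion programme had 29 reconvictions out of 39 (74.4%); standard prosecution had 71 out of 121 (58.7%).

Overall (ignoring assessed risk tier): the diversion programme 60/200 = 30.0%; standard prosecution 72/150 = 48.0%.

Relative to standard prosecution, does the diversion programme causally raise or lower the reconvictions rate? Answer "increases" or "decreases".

increases

The stratified and pooled comparisons disagree (standard prosecution wins within each assessed risk tier; the diversion programme wins overall), so the answer turns on the causal role of assessed risk tier.
Assessed risk tier satisfies the back-door criterion: it is not a descendant of the disposition, and it blocks the spurious path from disposition to outcome. Adjusting for it (i.e., using the within-assessed risk tier rates) gives the causal effect.
Within each level — low-risk: 19.3% vs 3.4%; high-risk: 74.4% vs 58.7% — standard prosecution is lower every time.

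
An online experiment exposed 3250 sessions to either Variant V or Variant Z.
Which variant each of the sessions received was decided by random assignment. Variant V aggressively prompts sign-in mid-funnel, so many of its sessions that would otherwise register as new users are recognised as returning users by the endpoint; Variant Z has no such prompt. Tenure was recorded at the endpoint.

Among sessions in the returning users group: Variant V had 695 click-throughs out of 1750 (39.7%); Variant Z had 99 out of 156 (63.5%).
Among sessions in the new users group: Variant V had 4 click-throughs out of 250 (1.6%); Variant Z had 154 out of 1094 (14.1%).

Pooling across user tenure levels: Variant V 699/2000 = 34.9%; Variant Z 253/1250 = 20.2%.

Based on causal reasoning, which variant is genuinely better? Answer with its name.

Within every user tenure level Variant Z has the higher rate, yet pooled Variant V does — Simpson's reversal.
Because the variant influences user tenure, user tenure is a post-treatment mediator, not a confounder. Stratifying on it would bias the estimate; the causal effect is the crude pooled difference.
Pooled: Variant V 34.9% vs Variant Z 20.2%; Variant V is higher overall.

Variant V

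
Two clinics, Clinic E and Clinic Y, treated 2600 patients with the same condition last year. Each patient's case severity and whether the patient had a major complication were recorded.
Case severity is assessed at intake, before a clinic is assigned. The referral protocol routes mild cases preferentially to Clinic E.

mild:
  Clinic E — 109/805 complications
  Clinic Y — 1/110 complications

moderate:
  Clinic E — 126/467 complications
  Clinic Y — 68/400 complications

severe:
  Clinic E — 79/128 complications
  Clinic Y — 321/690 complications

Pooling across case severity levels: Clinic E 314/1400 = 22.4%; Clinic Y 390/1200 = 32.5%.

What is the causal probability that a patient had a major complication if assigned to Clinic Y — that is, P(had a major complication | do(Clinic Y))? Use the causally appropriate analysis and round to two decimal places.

0.21

Within every case severity level Clinic Y has the lower rate, yet pooled Clinic E does — Simpson's reversal.
Case severity is set before the clinic has any effect — it is not caused by the clinic — and it independently drives the outcome. That makes it a confounder, so the causal comparison is within case severity levels.
Standardising Clinic Y to the population case severity mix: 0.352·1/110 + 0.333·68/400 + 0.315·321/690 = 0.206.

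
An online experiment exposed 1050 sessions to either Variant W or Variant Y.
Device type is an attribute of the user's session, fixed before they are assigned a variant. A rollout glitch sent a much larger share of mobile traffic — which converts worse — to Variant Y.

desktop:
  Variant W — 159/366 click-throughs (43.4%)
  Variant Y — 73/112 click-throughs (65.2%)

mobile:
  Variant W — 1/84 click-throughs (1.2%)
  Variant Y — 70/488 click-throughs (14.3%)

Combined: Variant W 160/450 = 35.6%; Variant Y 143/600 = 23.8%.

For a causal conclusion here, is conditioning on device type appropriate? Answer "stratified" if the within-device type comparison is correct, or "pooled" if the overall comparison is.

stratified

The stratified and pooled comparisons disagree (Variant Y wins within each device type; Variant W wins overall), so the answer turns on the causal role of device type.
Here device type is a common cause — it drives both which variant a case falls under and the outcome. The crude comparison mixes populations; the stratum-specific rates are the causally relevant ones.
Within each level — desktop: 43.4% vs 65.2%; mobile: 1.2% vs 14.3% — Variant Y is higher every time.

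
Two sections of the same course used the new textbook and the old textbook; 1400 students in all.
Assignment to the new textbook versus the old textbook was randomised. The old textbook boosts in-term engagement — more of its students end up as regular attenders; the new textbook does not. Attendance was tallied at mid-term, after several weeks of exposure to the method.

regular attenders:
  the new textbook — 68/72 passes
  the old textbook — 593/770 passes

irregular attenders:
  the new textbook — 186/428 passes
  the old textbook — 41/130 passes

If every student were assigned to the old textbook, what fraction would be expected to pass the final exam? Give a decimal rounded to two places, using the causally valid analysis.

0.70

Within every mid-term attendance level the new textbook has the higher rate, yet pooled the old textbook does — Simpson's reversal.
Stratifying would compare teaching methods among students the teaching methods themselves sorted into mid-term attendance groups — a form of selection on an intermediate. The unconditioned pooled rates give the total causal effect.
So P(outcome | do(the old textbook)) is just the pooled rate for the old textbook: 634/900 = 0.704.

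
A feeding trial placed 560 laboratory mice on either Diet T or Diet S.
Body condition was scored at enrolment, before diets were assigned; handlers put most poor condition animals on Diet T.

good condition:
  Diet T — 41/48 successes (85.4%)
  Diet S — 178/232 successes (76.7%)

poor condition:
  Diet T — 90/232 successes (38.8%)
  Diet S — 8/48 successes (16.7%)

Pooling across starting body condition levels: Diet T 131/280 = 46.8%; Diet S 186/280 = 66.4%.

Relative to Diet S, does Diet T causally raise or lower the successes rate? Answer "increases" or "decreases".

Nothing the diet does changes starting body condition; the imbalance is an allocation artefact. With starting body condition also predicting the outcome, the pooled figure is confounded, and the within-stratum comparison is the causal one.
Within each level — good condition: 85.4% vs 76.7%; poor condition: 38.8% vs 16.7% — Diet T is higher every time.

increases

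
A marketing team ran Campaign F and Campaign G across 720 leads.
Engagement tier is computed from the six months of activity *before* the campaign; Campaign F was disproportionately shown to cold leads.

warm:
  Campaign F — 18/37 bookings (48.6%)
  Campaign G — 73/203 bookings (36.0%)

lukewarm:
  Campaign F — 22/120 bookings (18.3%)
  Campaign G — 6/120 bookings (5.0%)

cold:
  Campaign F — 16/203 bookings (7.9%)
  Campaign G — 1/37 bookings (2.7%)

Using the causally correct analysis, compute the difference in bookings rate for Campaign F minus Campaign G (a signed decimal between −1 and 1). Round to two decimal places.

+0.10

The stratified and pooled comparisons disagree (Campaign F wins within each engagement tier; Campaign G wins overall), so the answer turns on the causal role of engagement tier.
Nothing the campaign does changes engagement tier; the imbalance is an allocation artefact. With engagement tier also predicting the outcome, the pooled figure is confounded, and the within-stratum comparison is the causal one.
Adjusting over the population distribution of engagement tier: 0.333·(0.486−0.360) + 0.333·(0.183−0.050) + 0.333·(0.079−0.027) = +0.104.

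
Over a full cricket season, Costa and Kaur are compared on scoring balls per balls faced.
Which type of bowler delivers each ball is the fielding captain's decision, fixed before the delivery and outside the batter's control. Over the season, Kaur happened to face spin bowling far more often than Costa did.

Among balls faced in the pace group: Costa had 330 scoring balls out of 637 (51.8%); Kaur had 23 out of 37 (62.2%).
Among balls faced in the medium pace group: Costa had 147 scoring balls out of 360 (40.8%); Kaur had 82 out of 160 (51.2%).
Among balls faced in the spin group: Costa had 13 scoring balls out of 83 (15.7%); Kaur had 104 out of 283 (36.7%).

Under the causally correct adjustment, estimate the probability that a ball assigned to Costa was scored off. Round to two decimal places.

0.40

The bowling type-specific comparison favours Kaur throughout, but the pooled figures favour Costa. The question is whether to condition on bowling type.
Since bowling type is a pre-existing factor (not a product of the player) and it affects the outcome on its own, it is a confounder. The stratified rates, not the pooled rate, identify the causal effect.
Standardising Costa to the population bowling type mix: 0.432·330/637 + 0.333·147/360 + 0.235·13/83 = 0.397.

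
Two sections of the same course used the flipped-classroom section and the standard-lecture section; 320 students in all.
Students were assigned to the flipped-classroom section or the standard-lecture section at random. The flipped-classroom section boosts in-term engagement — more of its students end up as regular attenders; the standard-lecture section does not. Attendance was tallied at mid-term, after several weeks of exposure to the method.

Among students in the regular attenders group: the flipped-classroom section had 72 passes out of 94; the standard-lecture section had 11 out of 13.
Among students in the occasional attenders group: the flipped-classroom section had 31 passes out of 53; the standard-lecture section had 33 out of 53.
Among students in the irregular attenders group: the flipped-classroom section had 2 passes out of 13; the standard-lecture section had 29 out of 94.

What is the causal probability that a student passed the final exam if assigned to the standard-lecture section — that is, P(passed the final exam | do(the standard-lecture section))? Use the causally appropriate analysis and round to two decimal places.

Within every mid-term attendance level the standard-lecture section has the higher rate, yet pooled the flipped-classroom section does — Simpson's reversal.
Mid-term attendance is recorded after the teaching method and is itself shifted by it — it sits on the causal path from teaching method to outcome. Conditioning on a mediator would strip out part of the effect we want; the pooled comparison gives the total causal effect.
So P(outcome | do(the standard-lecture section)) is just the pooled rate for the standard-lecture section: 73/160 = 0.456.

0.46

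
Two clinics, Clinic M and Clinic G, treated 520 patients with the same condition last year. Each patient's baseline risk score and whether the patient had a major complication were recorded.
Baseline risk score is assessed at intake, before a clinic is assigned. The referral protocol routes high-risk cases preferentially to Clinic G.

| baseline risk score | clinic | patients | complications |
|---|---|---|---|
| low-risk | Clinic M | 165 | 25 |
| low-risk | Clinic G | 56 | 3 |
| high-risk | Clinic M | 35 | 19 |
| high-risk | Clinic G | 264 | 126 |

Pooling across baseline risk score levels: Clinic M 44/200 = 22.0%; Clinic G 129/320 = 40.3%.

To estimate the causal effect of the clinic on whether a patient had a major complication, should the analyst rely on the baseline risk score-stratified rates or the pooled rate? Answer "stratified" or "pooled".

Baseline risk score satisfies the back-door criterion: it is not a descendant of the clinic, and it blocks the spurious path from clinic to outcome. Adjusting for it (i.e., using the within-baseline risk score rates) gives the causal effect.
Within each level — low-risk: 15.2% vs 5.4%; high-risk: 54.3% vs 47.7% — Clinic G is lower every time.

stratified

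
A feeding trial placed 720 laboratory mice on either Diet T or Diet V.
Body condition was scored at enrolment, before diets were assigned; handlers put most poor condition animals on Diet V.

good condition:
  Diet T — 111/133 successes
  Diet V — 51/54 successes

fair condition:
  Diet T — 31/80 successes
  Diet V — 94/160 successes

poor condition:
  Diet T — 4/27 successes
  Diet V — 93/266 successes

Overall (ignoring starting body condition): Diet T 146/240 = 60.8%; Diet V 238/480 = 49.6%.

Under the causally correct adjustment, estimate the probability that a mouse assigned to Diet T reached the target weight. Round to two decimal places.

0.41

Diet V is higher inside every starting body condition stratum but Diet T is higher in aggregate. Whether to stratify depends on how starting body condition relates to the diet.
Starting body condition is set before the diet has any effect — it is not caused by the diet — and it independently drives the outcome. That makes it a confounder, so the causal comparison is within starting body condition levels.
Standardising Diet T to the population starting body condition mix: 0.260·111/133 + 0.333·31/80 + 0.407·4/27 = 0.406.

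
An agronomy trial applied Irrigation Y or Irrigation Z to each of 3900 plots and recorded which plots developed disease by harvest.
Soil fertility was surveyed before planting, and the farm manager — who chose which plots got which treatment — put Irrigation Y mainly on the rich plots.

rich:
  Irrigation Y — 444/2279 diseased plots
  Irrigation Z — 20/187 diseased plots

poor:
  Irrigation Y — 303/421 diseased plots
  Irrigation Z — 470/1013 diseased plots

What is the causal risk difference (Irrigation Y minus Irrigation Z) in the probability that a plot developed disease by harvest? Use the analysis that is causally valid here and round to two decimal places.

+0.15

Soil fertility differs across irrigations for reasons unrelated to any effect of the irrigation itself, and it separately predicts the outcome — a classic confounder. We must compare within soil fertility levels.
Adjusting over the population distribution of soil fertility: 0.632·(0.195−0.107) + 0.368·(0.720−0.464) = +0.150.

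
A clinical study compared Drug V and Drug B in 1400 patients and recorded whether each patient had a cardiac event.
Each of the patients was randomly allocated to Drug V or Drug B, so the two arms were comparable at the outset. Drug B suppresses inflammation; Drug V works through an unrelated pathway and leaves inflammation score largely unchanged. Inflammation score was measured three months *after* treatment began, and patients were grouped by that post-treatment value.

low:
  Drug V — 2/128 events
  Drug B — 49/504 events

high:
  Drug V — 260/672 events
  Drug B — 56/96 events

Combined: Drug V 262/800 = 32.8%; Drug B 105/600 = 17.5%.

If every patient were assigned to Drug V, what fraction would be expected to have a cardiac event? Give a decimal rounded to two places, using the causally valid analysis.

Within every inflammation score level Drug V has the lower rate, yet pooled Drug B does — Simpson's reversal.
Stratifying would compare drugs among patients the drugs themselves sorted into inflammation score groups — a form of selection on an intermediate. The unconditioned pooled rates give the total causal effect.
So P(outcome | do(Drug V)) is just the pooled rate for Drug V: 262/800 = 0.328.

0.33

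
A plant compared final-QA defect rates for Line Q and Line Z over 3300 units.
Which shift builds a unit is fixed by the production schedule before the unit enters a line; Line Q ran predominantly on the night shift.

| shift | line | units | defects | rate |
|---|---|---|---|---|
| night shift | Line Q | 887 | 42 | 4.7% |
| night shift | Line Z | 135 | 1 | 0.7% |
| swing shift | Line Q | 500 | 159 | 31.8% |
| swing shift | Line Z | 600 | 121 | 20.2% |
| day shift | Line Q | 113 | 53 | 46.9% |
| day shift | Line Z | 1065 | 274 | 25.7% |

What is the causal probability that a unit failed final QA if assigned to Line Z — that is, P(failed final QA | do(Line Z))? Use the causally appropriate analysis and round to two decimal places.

Here shift is a common cause — it drives both which line a case falls under and the outcome. The crude comparison mixes populations; the stratum-specific rates are the causally relevant ones.
Standardising Line Z to the population shift mix: 0.310·1/135 + 0.333·121/600 + 0.357·274/1065 = 0.161.

0.16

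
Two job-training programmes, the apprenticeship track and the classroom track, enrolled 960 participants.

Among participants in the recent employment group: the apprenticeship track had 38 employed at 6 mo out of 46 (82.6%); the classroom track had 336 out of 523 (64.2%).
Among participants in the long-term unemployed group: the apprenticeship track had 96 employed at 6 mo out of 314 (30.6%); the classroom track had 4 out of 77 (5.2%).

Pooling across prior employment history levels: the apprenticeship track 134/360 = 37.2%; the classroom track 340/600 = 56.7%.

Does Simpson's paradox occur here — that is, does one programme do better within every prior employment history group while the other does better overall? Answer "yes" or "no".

yes

Within each prior employment history level (recent employment 82.6% vs 64.2%; long-term unemployed 30.6% vs 5.2%), the apprenticeship track has the higher rate every time. Pooled: 37.2% vs 56.7% — the classroom track has the higher rate overall. The two comparisons disagree.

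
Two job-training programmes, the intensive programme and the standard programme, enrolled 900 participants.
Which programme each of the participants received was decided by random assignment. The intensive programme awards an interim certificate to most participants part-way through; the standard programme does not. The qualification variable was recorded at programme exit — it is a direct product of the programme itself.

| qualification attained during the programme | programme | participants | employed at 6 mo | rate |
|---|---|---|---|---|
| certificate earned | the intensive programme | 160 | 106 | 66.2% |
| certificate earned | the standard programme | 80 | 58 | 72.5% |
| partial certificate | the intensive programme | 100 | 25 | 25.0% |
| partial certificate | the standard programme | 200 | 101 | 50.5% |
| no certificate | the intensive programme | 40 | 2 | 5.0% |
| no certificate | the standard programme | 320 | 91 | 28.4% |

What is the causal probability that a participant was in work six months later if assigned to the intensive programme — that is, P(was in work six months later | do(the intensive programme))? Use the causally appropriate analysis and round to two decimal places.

Because the programme influences qualification attained during the programme, qualification attained during the programme is a post-treatment mediator, not a confounder. Stratifying on it would bias the estimate; the causal effect is the crude pooled difference.
So P(outcome | do(the intensive programme)) is just the pooled rate for the intensive programme: 133/300 = 0.443.

0.44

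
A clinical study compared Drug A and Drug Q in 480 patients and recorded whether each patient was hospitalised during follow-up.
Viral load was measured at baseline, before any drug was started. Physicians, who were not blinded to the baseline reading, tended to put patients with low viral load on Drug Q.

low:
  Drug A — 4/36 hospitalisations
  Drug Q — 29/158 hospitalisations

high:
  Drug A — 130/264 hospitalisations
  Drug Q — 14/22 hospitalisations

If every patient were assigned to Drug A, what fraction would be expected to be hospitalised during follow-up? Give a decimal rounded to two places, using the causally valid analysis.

0.34

Viral load satisfies the back-door criterion: it is not a descendant of the drug, and it blocks the spurious path from drug to outcome. Adjusting for it (i.e., using the within-viral load rates) gives the causal effect.
Standardising Drug A to the population viral load mix: 0.404·4/36 + 0.596·130/264 = 0.338.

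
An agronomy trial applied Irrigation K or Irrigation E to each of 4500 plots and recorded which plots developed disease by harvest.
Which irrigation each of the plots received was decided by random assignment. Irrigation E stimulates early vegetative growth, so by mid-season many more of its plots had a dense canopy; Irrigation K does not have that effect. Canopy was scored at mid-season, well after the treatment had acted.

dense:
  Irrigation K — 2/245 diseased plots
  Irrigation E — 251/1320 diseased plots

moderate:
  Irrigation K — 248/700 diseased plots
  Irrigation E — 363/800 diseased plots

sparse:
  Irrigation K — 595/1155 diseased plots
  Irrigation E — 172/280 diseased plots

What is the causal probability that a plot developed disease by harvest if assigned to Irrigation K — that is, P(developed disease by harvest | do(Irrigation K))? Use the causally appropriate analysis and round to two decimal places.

0.40

The distribution of mid-season canopy is itself part of what the irrigation does — it is an intermediate outcome. Holding it fixed would remove that part of the effect; the total effect is the pooled difference.
So P(outcome | do(Irrigation K)) is just the pooled rate for Irrigation K: 845/2100 = 0.402.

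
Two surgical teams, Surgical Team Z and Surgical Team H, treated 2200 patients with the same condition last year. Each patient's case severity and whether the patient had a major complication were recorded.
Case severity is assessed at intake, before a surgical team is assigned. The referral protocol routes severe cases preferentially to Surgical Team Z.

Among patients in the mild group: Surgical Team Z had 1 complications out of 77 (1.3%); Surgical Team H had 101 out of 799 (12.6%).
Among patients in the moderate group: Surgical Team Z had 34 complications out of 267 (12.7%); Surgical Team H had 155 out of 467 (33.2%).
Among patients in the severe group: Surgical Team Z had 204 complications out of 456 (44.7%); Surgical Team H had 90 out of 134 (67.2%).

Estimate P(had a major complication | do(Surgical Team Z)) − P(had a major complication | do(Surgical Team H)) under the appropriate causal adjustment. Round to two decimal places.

-0.17

Surgical Team Z is lower inside every case severity stratum but Surgical Team H is lower in aggregate. Whether to stratify depends on how case severity relates to the surgical team.
Nothing the surgical team does changes case severity; the imbalance is an allocation artefact. With case severity also predicting the outcome, the pooled figure is confounded, and the within-stratum comparison is the causal one.
Adjusting over the population distribution of case severity: 0.398·(0.013−0.126) + 0.334·(0.127−0.332) + 0.268·(0.447−0.672) = -0.174.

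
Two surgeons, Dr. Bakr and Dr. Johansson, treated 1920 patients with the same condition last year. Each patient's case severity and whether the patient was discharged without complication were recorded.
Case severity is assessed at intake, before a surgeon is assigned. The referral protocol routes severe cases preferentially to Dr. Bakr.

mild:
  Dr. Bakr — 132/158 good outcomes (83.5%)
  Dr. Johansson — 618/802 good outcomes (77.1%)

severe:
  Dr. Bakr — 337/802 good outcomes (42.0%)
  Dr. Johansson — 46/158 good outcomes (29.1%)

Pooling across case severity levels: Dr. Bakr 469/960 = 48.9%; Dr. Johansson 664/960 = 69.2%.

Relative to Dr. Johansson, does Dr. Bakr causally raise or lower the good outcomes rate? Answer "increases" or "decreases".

increases

The stratified and pooled comparisons disagree (Dr. Bakr wins within each case severity; Dr. Johansson wins overall), so the answer turns on the causal role of case severity.
Nothing the surgeon does changes case severity; the imbalance is an allocation artefact. With case severity also predicting the outcome, the pooled figure is confounded, and the within-stratum comparison is the causal one.
Within each level — mild: 83.5% vs 77.1%; severe: 42.0% vs 29.1% — Dr. Bakr is higher every time.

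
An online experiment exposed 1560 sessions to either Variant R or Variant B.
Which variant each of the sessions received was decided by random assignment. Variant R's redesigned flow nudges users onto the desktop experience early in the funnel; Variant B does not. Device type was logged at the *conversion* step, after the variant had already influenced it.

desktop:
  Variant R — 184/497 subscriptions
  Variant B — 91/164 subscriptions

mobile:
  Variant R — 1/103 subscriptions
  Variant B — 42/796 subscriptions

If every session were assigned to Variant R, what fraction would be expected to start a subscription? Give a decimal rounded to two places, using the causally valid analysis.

0.31

Because the variant influences device type, device type is a post-treatment mediator, not a confounder. Stratifying on it would bias the estimate; the causal effect is the crude pooled difference.
So P(outcome | do(Variant R)) is just the pooled rate for Variant R: 185/600 = 0.308.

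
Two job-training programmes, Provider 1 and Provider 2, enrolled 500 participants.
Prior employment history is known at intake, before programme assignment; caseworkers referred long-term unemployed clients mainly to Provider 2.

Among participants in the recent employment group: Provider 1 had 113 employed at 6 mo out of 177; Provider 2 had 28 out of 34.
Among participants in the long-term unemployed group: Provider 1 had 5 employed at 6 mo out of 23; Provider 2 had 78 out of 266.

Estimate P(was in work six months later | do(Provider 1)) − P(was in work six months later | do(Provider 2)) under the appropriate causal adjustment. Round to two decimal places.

-0.12

The imbalance in prior employment history arose from how participants were allocated, not from anything the programme did; and prior employment history independently affects the outcome. The pooled gap is confounded — condition on prior employment history.
Adjusting over the population distribution of prior employment history: 0.422·(0.638−0.824) + 0.578·(0.217−0.293) = -0.122.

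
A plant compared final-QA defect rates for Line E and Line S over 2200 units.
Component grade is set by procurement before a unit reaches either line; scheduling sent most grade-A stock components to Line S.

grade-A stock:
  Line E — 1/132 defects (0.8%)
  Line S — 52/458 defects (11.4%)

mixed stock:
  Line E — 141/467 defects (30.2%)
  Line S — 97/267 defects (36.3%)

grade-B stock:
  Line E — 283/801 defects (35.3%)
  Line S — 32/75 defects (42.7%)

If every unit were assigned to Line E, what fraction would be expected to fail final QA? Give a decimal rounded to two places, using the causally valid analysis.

The component grade-specific comparison favours Line E throughout, but the pooled figures favour Line S. The question is whether to condition on component grade.
Component grade differs across lines for reasons unrelated to any effect of the line itself, and it separately predicts the outcome — a classic confounder. We must compare within component grade levels.
Standardising Line E to the population component grade mix: 0.268·1/132 + 0.334·141/467 + 0.398·283/801 = 0.243.

0.24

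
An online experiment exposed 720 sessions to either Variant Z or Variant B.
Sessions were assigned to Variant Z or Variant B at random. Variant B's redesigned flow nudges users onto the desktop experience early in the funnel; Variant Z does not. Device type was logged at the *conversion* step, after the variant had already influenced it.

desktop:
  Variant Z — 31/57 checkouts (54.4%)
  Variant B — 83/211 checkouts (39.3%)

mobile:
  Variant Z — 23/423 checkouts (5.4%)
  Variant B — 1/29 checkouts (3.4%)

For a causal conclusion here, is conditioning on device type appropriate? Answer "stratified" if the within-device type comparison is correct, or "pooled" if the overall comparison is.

pooled

Device type is recorded after the variant and is itself shifted by it — it sits on the causal path from variant to outcome. Conditioning on a mediator would strip out part of the effect we want; the pooled comparison gives the total causal effect.
Pooled: Variant Z 11.2% vs Variant B 35.0%; Variant B is higher overall.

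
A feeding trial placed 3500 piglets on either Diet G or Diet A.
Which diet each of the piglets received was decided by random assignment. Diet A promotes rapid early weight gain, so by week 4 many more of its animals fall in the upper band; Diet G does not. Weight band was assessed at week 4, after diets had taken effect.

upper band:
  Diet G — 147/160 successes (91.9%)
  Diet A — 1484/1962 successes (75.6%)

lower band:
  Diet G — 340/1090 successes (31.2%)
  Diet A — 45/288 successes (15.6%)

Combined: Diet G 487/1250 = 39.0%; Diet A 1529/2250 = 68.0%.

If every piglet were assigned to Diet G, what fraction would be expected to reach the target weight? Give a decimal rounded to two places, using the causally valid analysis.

0.39

Diet G is higher inside every week-4 weight band stratum but Diet A is higher in aggregate. Whether to stratify depends on how week-4 weight band relates to the diet.
Because the diet influences week-4 weight band, week-4 weight band is a post-treatment mediator, not a confounder. Stratifying on it would bias the estimate; the causal effect is the crude pooled difference.
So P(outcome | do(Diet G)) is just the pooled rate for Diet G: 487/1250 = 0.390.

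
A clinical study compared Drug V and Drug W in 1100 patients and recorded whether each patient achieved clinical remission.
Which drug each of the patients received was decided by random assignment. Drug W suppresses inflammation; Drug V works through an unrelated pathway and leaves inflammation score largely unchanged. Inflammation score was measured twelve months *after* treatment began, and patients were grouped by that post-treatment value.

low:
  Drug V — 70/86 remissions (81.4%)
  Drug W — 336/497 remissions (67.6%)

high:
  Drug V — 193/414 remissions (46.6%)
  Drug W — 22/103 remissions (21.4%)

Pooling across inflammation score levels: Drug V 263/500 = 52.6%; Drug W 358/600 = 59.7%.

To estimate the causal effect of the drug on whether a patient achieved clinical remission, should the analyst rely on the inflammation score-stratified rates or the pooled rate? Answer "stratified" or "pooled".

Inflammation score here is a post-treatment variable shaped by the drug; conditioning on it would introduce bias rather than remove it. The overall comparison is the causal one.
Pooled: Drug V 52.6% vs Drug W 59.7%; Drug W is higher overall.

pooled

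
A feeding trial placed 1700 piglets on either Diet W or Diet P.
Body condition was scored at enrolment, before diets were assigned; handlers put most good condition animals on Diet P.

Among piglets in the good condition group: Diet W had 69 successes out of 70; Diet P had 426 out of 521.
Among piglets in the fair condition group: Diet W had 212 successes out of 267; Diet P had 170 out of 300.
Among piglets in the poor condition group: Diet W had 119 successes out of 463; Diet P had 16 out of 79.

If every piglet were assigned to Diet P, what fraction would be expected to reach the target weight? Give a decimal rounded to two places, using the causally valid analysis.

The starting body condition-specific comparison favours Diet W throughout, but the pooled figures favour Diet P. The question is whether to condition on starting body condition.
Starting body condition differs across diets for reasons unrelated to any effect of the diet itself, and it separately predicts the outcome — a classic confounder. We must compare within starting body condition levels.
Standardising Diet P to the population starting body condition mix: 0.348·426/521 + 0.334·170/300 + 0.319·16/79 = 0.538.

0.54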